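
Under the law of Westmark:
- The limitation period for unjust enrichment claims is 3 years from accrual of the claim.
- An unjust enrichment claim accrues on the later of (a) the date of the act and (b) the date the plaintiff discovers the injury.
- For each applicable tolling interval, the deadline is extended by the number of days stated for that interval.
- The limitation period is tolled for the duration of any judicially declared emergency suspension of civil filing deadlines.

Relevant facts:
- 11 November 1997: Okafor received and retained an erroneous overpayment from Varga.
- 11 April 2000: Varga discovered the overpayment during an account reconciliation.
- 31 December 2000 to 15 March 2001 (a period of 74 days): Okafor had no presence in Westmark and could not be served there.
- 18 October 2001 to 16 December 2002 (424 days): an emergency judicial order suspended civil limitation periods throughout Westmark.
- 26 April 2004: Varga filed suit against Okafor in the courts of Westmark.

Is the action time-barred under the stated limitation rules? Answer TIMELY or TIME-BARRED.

TIMELY

The claim accrued on 11 April 2000 — the later of the 11 November 1997 act and the 11 April 2000 discovery.
The untolled deadline — 3 years after 11 April 2000 — is 11 April 2003.
The period was tolled for 424 days by the emergency suspension of filing deadlines (18 October 2001 to 16 December 2002), pushing the deadline to 8 June 2004.
Although the defendant's absence ran from 31 December 2000 to 15 March 2001, the stated rules do not make that a tolling event, so it is disregarded.
The 26 April 2004 filing precedes the 8 June 2004 deadline; the claim is timely.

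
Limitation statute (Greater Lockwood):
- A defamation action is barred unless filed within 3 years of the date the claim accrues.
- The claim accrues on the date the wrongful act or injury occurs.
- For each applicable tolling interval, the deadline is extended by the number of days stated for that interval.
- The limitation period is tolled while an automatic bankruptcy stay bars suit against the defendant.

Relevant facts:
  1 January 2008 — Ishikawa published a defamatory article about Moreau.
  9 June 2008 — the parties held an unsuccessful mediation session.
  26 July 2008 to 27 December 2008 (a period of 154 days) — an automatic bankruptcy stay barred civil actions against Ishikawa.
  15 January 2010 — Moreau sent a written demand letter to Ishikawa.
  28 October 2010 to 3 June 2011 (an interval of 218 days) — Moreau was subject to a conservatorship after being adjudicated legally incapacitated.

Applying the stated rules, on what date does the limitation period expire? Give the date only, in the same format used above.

The limitation period began to run on 1 January 2008.
Adding the 3 years base period to 1 January 2008 gives a deadline of 1 January 2011, before any tolling.
Because the automatic bankruptcy stay ran from 26 July 2008 to 27 December 2008, the deadline is extended by 154 days to 4 June 2011.
Although the plaintiff's incapacity ran from 28 October 2010 to 3 June 2011, the stated rules do not make that a tolling event, so it is disregarded.
The other events in the timeline have no effect on the limitation period under the stated rules.

4 June 2011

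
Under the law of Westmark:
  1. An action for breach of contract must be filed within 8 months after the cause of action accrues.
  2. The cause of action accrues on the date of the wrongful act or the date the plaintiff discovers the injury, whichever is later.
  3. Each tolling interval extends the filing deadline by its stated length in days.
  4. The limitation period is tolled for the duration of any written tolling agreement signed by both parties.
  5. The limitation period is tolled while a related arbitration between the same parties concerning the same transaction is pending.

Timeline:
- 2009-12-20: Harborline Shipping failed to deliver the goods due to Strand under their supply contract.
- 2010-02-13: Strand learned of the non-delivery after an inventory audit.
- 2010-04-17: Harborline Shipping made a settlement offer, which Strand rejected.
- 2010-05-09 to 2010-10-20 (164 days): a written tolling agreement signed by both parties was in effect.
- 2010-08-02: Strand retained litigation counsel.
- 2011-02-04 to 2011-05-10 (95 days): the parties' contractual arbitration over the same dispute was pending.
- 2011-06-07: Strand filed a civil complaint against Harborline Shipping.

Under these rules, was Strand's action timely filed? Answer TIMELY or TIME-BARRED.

Taking the later of the act (2009-12-20) and discovery (2010-02-13), the claim accrued on 2010-02-13.
Adding the 8 months base period to 2010-02-13 gives a deadline of 2010-10-13, before any tolling.
The written tolling agreement from 2010-05-09 to 2010-10-20 tolled the period for 164 days, extending the deadline to 2011-03-26.
The period was tolled for 95 days by the pending related arbitration (2011-02-04 to 2011-05-10), pushing the deadline to 2011-06-29.
Nothing else in the chronology tolls or restarts the period.
The 2011-06-07 filing precedes the 2011-06-29 deadline; the claim is timely.

TIMELY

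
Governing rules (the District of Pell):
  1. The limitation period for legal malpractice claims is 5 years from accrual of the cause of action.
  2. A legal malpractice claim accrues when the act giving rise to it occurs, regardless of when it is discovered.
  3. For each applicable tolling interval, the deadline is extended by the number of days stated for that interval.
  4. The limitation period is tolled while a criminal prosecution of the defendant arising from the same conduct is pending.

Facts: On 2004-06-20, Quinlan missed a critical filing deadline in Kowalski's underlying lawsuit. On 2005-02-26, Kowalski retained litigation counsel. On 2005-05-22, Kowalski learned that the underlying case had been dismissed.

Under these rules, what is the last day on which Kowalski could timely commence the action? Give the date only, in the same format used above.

2009-06-20

The claim accrued on 2004-06-20, when the wrongful act occurred; under the stated occurrence rule the 2005-05-22 discovery does not delay accrual.
5 years from 2004-06-20 is 2009-06-20.
None of the other events listed affects the running of the period under the stated rules.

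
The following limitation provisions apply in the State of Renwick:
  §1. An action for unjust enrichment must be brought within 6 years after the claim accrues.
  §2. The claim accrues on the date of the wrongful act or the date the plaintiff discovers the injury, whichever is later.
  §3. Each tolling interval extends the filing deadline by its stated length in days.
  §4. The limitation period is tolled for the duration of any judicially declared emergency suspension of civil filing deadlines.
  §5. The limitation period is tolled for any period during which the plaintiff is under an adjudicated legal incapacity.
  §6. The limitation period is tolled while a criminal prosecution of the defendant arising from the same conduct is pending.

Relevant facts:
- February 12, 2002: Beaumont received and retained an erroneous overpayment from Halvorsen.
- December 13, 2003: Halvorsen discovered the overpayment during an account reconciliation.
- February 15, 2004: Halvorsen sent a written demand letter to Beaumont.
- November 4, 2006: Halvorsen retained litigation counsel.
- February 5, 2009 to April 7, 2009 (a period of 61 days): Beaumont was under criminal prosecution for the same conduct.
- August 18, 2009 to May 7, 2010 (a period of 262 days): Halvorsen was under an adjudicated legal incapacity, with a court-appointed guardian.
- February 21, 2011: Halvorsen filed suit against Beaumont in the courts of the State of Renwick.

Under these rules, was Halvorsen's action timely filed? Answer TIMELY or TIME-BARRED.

Taking the later of the act (February 12, 2002) and discovery (December 13, 2003), the claim accrued on December 13, 2003.
Adding the 6 years base period to December 13, 2003 gives a deadline of December 13, 2009, before any tolling.
Because the pending criminal prosecution ran from February 5, 2009 to April 7, 2009, the deadline is extended by 61 days to February 12, 2010.
The period was tolled for 262 days by the plaintiff's legal incapacity (August 18, 2009 to May 7, 2010), pushing the deadline to November 1, 2010.
The other events in the timeline have no effect on the limitation period under the stated rules.
Halvorsen filed on February 21, 2011, after the November 1, 2010 deadline, so the action is time-barred.

TIME-BARRED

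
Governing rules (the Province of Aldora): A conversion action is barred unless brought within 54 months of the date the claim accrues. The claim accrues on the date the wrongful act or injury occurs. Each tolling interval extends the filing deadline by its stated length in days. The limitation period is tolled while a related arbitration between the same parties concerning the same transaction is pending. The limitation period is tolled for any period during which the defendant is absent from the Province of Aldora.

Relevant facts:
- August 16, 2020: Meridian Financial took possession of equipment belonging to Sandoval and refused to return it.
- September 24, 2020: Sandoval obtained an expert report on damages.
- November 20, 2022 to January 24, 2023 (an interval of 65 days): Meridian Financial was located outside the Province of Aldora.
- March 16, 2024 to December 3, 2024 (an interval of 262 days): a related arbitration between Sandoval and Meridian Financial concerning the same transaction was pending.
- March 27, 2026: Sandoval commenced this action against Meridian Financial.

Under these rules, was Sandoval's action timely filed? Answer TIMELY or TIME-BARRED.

TIME-BARRED

The claim accrued on August 16, 2020, when the wrongful act occurred.
The untolled deadline — 54 months after August 16, 2020 — is February 16, 2025.
The defendant's absence from the jurisdiction from November 20, 2022 to January 24, 2023 tolled the period for 65 days, extending the deadline to April 22, 2025.
The period was tolled for 262 days by the pending related arbitration (March 16, 2024 to December 3, 2024), pushing the deadline to January 9, 2026.
None of the other events listed affects the running of the period under the stated rules.
Filing on March 27, 2026 missed the January 9, 2026 deadline — the action is time-barred.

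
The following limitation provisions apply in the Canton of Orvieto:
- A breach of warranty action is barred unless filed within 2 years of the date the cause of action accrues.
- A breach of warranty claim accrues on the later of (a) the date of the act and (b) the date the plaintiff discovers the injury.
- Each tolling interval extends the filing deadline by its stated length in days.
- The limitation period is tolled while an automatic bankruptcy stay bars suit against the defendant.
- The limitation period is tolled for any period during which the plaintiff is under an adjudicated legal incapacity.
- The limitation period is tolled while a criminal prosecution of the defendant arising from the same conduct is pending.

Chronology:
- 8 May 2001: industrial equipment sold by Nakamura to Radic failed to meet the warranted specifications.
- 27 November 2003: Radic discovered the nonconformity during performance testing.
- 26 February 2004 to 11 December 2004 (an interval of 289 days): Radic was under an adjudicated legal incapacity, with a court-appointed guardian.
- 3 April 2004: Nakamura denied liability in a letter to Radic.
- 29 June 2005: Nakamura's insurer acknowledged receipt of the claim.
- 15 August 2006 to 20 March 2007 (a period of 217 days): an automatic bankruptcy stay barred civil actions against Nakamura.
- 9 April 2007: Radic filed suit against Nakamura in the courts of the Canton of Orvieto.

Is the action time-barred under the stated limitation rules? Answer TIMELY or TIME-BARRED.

Taking the later of the act (8 May 2001) and discovery (27 November 2003), the claim accrued on 27 November 2003.
The untolled deadline — 2 years after 27 November 2003 — is 27 November 2005.
The period was tolled for 289 days by the plaintiff's legal incapacity (26 February 2004 to 11 December 2004), pushing the deadline to 12 September 2006.
The automatic bankruptcy stay from 15 August 2006 to 20 March 2007 tolled the period for 217 days, extending the deadline to 17 April 2007.
The other events in the timeline have no effect on the limitation period under the stated rules.
The 9 April 2007 filing precedes the 17 April 2007 deadline; the claim is timely.

TIMELY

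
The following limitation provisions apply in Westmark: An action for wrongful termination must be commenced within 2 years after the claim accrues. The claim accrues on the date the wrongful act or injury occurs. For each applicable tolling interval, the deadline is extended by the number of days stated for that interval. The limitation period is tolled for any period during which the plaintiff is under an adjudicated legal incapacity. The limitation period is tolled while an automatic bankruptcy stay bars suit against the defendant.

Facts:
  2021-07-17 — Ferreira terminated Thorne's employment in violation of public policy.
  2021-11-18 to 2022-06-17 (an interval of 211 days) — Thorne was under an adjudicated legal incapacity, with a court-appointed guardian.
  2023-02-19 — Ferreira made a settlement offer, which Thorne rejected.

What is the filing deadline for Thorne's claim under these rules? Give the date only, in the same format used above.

The claim accrued on 2021-07-17, when the wrongful act occurred.
2 years from 2021-07-17 is 2023-07-17.
The plaintiff's legal incapacity from 2021-11-18 to 2022-06-17 tolled the period for 211 days, extending the deadline to 2024-02-13.
None of the other events listed affects the running of the period under the stated rules.

2024-02-13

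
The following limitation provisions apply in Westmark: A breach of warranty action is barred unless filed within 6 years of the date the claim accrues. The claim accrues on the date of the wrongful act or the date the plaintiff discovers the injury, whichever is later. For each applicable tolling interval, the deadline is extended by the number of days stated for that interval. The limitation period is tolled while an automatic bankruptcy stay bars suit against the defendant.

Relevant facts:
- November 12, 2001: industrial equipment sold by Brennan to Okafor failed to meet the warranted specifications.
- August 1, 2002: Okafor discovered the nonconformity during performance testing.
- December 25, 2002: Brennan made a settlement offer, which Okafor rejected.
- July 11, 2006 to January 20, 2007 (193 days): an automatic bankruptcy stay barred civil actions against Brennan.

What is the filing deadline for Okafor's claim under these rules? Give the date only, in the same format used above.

February 10, 2009

The claim accrued on August 1, 2002 — the later of the November 12, 2001 act and the August 1, 2002 discovery.
6 years from August 1, 2002 is August 1, 2008.
Because the automatic bankruptcy stay ran from July 11, 2006 to January 20, 2007, the deadline is extended by 193 days to February 10, 2009.
The other events in the timeline have no effect on the limitation period under the stated rules.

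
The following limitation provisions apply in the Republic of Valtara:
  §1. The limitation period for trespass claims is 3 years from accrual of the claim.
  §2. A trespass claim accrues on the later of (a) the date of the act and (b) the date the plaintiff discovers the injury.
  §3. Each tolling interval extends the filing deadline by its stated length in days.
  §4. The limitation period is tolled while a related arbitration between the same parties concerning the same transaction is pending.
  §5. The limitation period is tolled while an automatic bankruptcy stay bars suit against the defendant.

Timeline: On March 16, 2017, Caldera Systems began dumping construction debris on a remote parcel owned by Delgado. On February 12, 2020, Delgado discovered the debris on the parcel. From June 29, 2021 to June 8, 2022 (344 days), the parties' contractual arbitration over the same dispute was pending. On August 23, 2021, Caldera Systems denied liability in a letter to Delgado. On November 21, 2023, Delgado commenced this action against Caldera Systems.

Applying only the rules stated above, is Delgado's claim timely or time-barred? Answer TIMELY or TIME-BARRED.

Taking the later of the act (March 16, 2017) and discovery (February 12, 2020), the claim accrued on February 12, 2020.
3 years from February 12, 2020 is February 12, 2023.
Because the pending related arbitration ran from June 29, 2021 to June 8, 2022, the deadline is extended by 344 days to January 22, 2024.
The other events in the timeline have no effect on the limitation period under the stated rules.
The November 21, 2023 filing precedes the January 22, 2024 deadline; the claim is timely.

TIMELY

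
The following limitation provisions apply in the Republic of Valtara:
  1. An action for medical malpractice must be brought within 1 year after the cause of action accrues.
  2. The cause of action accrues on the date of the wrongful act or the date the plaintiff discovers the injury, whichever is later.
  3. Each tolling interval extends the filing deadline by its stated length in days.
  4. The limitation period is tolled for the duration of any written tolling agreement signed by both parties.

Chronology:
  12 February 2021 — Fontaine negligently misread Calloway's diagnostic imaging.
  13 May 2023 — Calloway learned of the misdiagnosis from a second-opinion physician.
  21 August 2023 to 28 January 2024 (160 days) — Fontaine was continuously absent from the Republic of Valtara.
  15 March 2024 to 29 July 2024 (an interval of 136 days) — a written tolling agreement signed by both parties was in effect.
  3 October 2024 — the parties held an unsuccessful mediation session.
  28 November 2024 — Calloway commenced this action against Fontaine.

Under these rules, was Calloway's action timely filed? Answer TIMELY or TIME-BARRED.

Taking the later of the act (12 February 2021) and discovery (13 May 2023), the claim accrued on 13 May 2023.
The untolled deadline — 1 year after 13 May 2023 — is 13 May 2024.
The written tolling agreement from 15 March 2024 to 29 July 2024 tolled the period for 136 days, extending the deadline to 26 September 2024.
Although the defendant's absence ran from 21 August 2023 to 28 January 2024, the stated rules do not make that a tolling event, so it is disregarded.
The other events in the timeline have no effect on the limitation period under the stated rules.
The 28 November 2024 filing falls after the 26 September 2024 deadline; the claim is time-barred.

TIME-BARRED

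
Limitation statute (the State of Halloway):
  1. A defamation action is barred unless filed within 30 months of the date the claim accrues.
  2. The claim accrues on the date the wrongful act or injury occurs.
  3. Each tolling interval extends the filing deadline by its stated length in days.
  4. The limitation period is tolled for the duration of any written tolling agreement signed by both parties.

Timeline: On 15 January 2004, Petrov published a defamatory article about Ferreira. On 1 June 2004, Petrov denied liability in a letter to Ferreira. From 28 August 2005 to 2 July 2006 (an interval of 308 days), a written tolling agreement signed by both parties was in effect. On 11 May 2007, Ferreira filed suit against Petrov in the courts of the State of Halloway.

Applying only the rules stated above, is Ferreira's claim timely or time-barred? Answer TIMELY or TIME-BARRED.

The limitation period began to run on 15 January 2004.
The untolled deadline — 30 months after 15 January 2004 — is 15 July 2006.
The period was tolled for 308 days by the written tolling agreement (28 August 2005 to 2 July 2006), pushing the deadline to 19 May 2007.
Nothing else in the chronology tolls or restarts the period.
Filing on 11 May 2007 beat the 19 May 2007 deadline — the action is timely.

TIMELY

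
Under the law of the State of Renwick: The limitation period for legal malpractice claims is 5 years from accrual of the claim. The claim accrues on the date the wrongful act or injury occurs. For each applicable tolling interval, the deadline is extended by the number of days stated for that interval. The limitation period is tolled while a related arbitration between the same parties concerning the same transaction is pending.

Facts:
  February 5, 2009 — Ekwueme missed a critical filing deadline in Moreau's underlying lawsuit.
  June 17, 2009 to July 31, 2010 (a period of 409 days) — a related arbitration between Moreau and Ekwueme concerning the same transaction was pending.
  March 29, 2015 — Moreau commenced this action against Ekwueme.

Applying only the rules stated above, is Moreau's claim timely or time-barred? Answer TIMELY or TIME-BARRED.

The claim accrued on February 5, 2009, the date of the act.
The untolled deadline — 5 years after February 5, 2009 — is February 5, 2014.
The period was tolled for 409 days by the pending related arbitration (June 17, 2009 to July 31, 2010), pushing the deadline to March 21, 2015.
Moreau filed on March 29, 2015, after the March 21, 2015 deadline, so the action is time-barred.

TIME-BARRED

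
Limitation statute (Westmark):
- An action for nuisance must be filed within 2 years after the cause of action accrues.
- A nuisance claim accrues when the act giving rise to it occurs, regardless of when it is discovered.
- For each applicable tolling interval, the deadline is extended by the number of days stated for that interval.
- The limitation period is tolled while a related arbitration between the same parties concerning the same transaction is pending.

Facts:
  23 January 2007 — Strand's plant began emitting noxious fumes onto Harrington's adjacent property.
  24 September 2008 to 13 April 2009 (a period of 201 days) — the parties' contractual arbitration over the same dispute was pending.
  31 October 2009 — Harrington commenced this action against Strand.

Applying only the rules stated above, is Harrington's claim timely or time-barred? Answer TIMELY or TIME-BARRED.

The claim accrued on 23 January 2007, when the wrongful act occurred.
Adding the 2 years base period to 23 January 2007 gives a deadline of 23 January 2009, before any tolling.
The period was tolled for 201 days by the pending related arbitration (24 September 2008 to 13 April 2009), pushing the deadline to 12 August 2009.
The 31 October 2009 filing falls after the 12 August 2009 deadline; the claim is time-barred.

TIME-BARRED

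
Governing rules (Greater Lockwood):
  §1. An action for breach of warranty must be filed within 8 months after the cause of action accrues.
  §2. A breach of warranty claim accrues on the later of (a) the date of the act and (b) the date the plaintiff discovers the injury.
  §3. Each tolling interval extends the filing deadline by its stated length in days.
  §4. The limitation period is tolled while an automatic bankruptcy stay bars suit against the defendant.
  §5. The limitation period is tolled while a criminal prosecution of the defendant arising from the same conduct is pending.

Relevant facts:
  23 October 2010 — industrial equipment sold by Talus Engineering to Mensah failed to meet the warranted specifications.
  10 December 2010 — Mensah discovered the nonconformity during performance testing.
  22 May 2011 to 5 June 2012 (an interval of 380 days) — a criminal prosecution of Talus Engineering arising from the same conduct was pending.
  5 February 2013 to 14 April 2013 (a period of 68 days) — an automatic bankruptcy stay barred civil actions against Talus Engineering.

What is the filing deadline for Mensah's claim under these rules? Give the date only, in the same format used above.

The claim accrued on 10 December 2010 — the later of the 23 October 2010 act and the 10 December 2010 discovery.
Adding the 8 months base period to 10 December 2010 gives a deadline of 10 August 2011, before any tolling.
The pending criminal prosecution from 22 May 2011 to 5 June 2012 tolled the period for 380 days, extending the deadline to 24 August 2012.
The automatic bankruptcy stay starting 5 February 2013 came too late — the period had run on 24 August 2012 — and so does not extend the deadline.

24 August 2012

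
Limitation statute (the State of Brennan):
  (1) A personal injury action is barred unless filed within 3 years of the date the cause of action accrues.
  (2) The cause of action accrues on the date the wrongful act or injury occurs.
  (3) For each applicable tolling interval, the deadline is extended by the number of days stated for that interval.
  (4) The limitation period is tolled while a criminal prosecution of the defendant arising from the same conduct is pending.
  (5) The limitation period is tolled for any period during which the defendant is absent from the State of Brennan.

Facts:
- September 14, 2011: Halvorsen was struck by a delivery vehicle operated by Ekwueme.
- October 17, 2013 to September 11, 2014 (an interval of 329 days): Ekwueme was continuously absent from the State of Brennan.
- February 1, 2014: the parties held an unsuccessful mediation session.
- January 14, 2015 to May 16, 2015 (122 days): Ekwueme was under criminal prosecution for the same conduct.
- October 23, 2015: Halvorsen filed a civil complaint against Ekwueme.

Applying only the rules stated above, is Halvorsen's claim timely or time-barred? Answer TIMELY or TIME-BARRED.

The claim accrued on September 14, 2011, when the wrongful act occurred.
3 years from September 14, 2011 is September 14, 2014.
The period was tolled for 329 days by the defendant's absence from the jurisdiction (October 17, 2013 to September 11, 2014), pushing the deadline to August 9, 2015.
The pending criminal prosecution from January 14, 2015 to May 16, 2015 tolled the period for 122 days, extending the deadline to December 9, 2015.
The other events in the timeline have no effect on the limitation period under the stated rules.
Filing on October 23, 2015 beat the December 9, 2015 deadline — the action is timely.

TIMELY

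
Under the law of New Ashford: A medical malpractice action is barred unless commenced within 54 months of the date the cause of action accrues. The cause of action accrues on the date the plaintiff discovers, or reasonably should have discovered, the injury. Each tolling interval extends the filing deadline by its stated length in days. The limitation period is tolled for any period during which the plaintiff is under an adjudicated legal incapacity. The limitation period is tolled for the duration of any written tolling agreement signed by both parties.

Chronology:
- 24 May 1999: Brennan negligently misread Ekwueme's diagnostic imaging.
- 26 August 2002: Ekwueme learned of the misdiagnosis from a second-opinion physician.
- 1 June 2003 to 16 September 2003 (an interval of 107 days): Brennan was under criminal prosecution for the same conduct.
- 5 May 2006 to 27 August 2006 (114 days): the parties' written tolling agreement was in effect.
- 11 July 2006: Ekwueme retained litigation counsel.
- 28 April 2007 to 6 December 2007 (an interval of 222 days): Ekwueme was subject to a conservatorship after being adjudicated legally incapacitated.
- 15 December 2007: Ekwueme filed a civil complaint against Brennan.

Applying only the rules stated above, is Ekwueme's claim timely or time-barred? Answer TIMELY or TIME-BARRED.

TIMELY

The claim did not accrue until Ekwueme discovered the injury on 26 August 2002; the 24 May 1999 act date does not start the clock under the stated rule.
The untolled deadline — 54 months after 26 August 2002 — is 26 February 2007.
The period was tolled for 114 days by the written tolling agreement (5 May 2006 to 27 August 2006), pushing the deadline to 20 June 2007.
The period was tolled for 222 days by the plaintiff's legal incapacity (28 April 2007 to 6 December 2007), pushing the deadline to 28 January 2008.
The pending criminal prosecution from 1 June 2003 to 16 September 2003 does not toll the period, because no stated rule makes a criminal prosecution a tolling event.
Nothing else in the chronology tolls or restarts the period.
Filing on 15 December 2007 beat the 28 January 2008 deadline — the action is timely.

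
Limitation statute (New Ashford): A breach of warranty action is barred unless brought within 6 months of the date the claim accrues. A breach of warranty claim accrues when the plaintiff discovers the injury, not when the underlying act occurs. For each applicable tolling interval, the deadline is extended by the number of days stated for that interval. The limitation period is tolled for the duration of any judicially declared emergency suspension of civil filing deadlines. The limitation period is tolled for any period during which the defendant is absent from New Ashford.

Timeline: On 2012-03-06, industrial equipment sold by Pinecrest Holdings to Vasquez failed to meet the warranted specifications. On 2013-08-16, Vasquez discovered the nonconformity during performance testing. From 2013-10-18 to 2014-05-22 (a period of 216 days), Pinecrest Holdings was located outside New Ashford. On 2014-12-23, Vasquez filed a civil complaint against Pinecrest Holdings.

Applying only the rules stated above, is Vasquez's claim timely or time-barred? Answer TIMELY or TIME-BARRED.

Accrual is tied to discovery, so the period began on 2013-08-16 rather than on 2012-03-06 when the act occurred.
The untolled deadline — 6 months after 2013-08-16 — is 2014-02-16.
The defendant's absence from the jurisdiction from 2013-10-18 to 2014-05-22 tolled the period for 216 days, extending the deadline to 2014-09-20.
The 2014-12-23 filing falls after the 2014-09-20 deadline; the claim is time-barred.

TIME-BARRED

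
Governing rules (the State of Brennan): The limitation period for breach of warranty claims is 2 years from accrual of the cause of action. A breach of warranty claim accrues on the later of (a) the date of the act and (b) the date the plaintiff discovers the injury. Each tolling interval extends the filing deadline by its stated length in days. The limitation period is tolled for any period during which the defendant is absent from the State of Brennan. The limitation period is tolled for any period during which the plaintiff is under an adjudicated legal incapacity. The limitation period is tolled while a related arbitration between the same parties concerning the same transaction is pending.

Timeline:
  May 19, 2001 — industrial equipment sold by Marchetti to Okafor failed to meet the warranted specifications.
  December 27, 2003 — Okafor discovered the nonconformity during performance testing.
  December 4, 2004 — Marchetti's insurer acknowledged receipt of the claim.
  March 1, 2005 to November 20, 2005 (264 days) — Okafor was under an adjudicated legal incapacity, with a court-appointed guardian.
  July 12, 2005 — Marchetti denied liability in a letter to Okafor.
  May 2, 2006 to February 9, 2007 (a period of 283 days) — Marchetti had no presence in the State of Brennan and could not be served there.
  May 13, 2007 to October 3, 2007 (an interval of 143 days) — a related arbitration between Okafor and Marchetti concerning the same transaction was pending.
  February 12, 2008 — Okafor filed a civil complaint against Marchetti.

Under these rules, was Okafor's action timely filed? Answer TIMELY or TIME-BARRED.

TIME-BARRED

The claim accrued on December 27, 2003 — the later of the May 19, 2001 act and the December 27, 2003 discovery.
2 years from December 27, 2003 is December 27, 2005.
Because the plaintiff's legal incapacity ran from March 1, 2005 to November 20, 2005, the deadline is extended by 264 days to September 17, 2006.
Because the defendant's absence from the jurisdiction ran from May 2, 2006 to February 9, 2007, the deadline is extended by 283 days to June 27, 2007.
Because the pending related arbitration ran from May 13, 2007 to October 3, 2007, the deadline is extended by 143 days to November 17, 2007.
None of the other events listed affects the running of the period under the stated rules.
The February 12, 2008 filing falls after the November 17, 2007 deadline; the claim is time-barred.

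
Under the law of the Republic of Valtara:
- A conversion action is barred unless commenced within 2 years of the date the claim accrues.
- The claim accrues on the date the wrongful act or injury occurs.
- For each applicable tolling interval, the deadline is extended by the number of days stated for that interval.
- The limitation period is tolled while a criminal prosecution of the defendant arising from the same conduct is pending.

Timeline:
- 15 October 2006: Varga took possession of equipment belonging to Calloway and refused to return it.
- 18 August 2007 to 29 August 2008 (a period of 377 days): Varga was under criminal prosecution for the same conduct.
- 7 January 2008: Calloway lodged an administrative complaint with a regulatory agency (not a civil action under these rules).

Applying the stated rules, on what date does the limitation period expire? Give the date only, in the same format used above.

27 October 2009

The claim accrued on 15 October 2006, when the wrongful act occurred.
Adding the 2 years base period to 15 October 2006 gives a deadline of 15 October 2008, before any tolling.
The period was tolled for 377 days by the pending criminal prosecution (18 August 2007 to 29 August 2008), pushing the deadline to 27 October 2009.
The other events in the timeline have no effect on the limitation period under the stated rules.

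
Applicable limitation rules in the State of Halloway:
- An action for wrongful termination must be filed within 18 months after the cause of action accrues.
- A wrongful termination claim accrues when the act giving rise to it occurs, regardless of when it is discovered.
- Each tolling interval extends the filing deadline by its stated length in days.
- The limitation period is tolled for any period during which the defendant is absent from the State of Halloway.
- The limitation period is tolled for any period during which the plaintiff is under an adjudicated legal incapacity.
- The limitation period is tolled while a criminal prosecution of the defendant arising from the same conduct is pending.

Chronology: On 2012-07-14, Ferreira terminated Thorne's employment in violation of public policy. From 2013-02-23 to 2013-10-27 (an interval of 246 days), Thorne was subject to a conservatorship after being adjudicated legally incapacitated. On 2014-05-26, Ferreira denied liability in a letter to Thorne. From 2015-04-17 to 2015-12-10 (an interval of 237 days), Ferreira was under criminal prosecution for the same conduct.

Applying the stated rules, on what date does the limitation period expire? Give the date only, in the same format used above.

The limitation period began to run on 2012-07-14.
18 months from 2012-07-14 is 2014-01-14.
The period was tolled for 246 days by the plaintiff's legal incapacity (2013-02-23 to 2013-10-27), pushing the deadline to 2014-09-17.
The pending criminal prosecution from 2015-04-17 to 2015-12-10 began after the period had already run on 2014-09-17, so it has no tolling effect.
None of the other events listed affects the running of the period under the stated rules.

2014-09-17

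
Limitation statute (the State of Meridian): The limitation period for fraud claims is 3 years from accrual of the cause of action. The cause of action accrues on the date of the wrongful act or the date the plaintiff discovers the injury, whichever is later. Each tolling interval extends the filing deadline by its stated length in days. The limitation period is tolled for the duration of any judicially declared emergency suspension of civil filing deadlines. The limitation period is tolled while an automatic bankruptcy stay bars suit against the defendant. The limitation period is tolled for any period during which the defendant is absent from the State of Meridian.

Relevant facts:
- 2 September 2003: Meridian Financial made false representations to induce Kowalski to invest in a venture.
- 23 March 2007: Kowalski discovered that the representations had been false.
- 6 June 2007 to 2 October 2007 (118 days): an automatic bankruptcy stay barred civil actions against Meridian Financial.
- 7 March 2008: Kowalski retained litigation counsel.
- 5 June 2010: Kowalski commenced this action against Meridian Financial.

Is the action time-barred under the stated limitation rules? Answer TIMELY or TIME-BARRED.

The claim accrued on 23 March 2007 — the later of the 2 September 2003 act and the 23 March 2007 discovery.
3 years from 23 March 2007 is 23 March 2010.
Because the automatic bankruptcy stay ran from 6 June 2007 to 2 October 2007, the deadline is extended by 118 days to 19 July 2010.
The other events in the timeline have no effect on the limitation period under the stated rules.
Kowalski filed on 5 June 2010, before the 19 July 2010 deadline, so the action is timely.

TIMELY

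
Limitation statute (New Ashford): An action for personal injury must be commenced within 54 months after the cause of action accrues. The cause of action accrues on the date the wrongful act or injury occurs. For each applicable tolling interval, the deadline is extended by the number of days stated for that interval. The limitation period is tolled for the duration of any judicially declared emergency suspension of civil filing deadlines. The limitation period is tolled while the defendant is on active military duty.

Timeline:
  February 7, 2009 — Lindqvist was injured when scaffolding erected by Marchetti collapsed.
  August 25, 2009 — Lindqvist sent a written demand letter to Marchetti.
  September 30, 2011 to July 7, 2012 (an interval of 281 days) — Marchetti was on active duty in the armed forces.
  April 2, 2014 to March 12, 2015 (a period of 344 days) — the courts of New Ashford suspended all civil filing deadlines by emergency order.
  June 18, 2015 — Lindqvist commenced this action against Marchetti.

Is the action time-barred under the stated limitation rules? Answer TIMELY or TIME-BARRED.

The limitation period began to run on February 7, 2009.
The untolled deadline — 54 months after February 7, 2009 — is August 7, 2013.
Because the defendant's active military service ran from September 30, 2011 to July 7, 2012, the deadline is extended by 281 days to May 15, 2014.
Because the emergency suspension of filing deadlines ran from April 2, 2014 to March 12, 2015, the deadline is extended by 344 days to April 24, 2015.
None of the other events listed affects the running of the period under the stated rules.
Lindqvist filed on June 18, 2015, after the April 24, 2015 deadline, so the action is time-barred.

TIME-BARRED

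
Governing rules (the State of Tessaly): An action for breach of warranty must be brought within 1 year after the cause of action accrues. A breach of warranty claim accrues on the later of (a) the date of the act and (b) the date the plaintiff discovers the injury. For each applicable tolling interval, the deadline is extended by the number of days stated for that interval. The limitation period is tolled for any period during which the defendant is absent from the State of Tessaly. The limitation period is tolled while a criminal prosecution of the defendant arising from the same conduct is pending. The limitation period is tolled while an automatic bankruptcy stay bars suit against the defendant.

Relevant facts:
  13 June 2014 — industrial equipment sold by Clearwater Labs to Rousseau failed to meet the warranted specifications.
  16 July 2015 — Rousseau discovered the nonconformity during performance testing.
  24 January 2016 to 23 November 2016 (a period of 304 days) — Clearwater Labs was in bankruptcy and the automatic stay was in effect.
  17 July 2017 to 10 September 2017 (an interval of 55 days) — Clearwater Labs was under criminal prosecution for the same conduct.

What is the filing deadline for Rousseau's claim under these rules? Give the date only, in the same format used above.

16 May 2017

Taking the later of the act (13 June 2014) and discovery (16 July 2015), the claim accrued on 16 July 2015.
Adding the 1 year base period to 16 July 2015 gives a deadline of 16 July 2016, before any tolling.
The automatic bankruptcy stay from 24 January 2016 to 23 November 2016 tolled the period for 304 days, extending the deadline to 16 May 2017.
By the time the pending criminal prosecution began on 17 July 2017, the limitation period had already expired on 16 May 2017; that interval cannot revive it.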